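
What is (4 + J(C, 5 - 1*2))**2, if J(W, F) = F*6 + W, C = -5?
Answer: 289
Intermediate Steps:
J(W, F) = W + 6*F (J(W, F) = 6*F + W = W + 6*F)
(4 + J(C, 5 - 1*2))**2 = (4 + (-5 + 6*(5 - 1*2)))**2 = (4 + (-5 + 6*(5 - 2)))**2 = (4 + (-5 + 6*3))**2 = (4 + (-5 + 18))**2 = (4 + 13)**2 = 17**2 = 289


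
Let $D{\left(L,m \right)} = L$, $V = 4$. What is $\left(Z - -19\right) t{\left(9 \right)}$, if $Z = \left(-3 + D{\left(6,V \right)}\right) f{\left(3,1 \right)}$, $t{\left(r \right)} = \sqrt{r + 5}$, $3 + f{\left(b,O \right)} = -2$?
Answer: $4 \sqrt{14} \approx 14.967$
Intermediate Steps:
$f{\left(b,O \right)} = -5$ ($f{\left(b,O \right)} = -3 - 2 = -5$)
$t{\left(r \right)} = \sqrt{5 + r}$
$Z = -15$ ($Z = \left(-3 + 6\right) \left(-5\right) = 3 \left(-5\right) = -15$)
$\left(Z - -19\right) t{\left(9 \right)} = \left(-15 - -19\right) \sqrt{5 + 9} = \left(-15 + \left(-50 + 69\right)\right) \sqrt{14} = \left(-15 + 19\right) \sqrt{14} = 4 \sqrt{14}$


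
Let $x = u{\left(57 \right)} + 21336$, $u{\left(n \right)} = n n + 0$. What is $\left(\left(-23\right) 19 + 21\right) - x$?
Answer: $-25001$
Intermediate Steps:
$u{\left(n \right)} = n^{2}$ ($u{\left(n \right)} = n^{2} + 0 = n^{2}$)
$x = 24585$ ($x = 57^{2} + 21336 = 3249 + 21336 = 24585$)
$\left(\left(-23\right) 19 + 21\right) - x = \left(\left(-23\right) 19 + 21\right) - 24585 = \left(-437 + 21\right) - 24585 = -416 - 24585 = -25001$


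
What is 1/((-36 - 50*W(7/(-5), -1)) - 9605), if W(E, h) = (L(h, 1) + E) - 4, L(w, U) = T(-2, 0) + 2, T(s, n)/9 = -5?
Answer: -1/7221 ≈ -0.00013848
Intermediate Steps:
T(s, n) = -45 (T(s, n) = 9*(-5) = -45)
L(w, U) = -43 (L(w, U) = -45 + 2 = -43)
W(E, h) = -47 + E (W(E, h) = (-43 + E) - 4 = -47 + E)
1/((-36 - 50*W(7/(-5), -1)) - 9605) = 1/((-36 - 50*(-47 + 7/(-5))) - 9605) = 1/((-36 - 50*(-47 + 7*(-⅕))) - 9605) = 1/((-36 - 50*(-47 - 7/5)) - 9605) = 1/((-36 - 50*(-242/5)) - 9605) = 1/((-36 + 2420) - 9605) = 1/(2384 - 9605) = 1/(-7221) = -1/7221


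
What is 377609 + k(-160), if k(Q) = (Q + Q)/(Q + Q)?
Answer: 377610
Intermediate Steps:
k(Q) = 1 (k(Q) = (2*Q)/((2*Q)) = (2*Q)*(1/(2*Q)) = 1)
377609 + k(-160) = 377609 + 1 = 377610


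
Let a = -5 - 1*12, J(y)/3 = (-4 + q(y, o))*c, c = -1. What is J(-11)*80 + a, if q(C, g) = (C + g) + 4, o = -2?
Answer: 3103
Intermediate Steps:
q(C, g) = 4 + C + g
J(y) = 6 - 3*y (J(y) = 3*((-4 + (4 + y - 2))*(-1)) = 3*((-4 + (2 + y))*(-1)) = 3*((-2 + y)*(-1)) = 3*(2 - y) = 6 - 3*y)
a = -17 (a = -5 - 12 = -17)
J(-11)*80 + a = (6 - 3*(-11))*80 - 17 = (6 + 33)*80 - 17 = 39*80 - 17 = 3120 - 17 = 3103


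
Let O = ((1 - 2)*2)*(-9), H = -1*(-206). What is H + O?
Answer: 224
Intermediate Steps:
H = 206
O = 18 (O = -1*2*(-9) = -2*(-9) = 18)
H + O = 206 + 18 = 224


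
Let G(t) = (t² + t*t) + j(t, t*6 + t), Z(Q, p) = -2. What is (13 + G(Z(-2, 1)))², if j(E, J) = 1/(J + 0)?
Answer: 85849/196 ≈ 438.00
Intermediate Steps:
j(E, J) = 1/J
G(t) = 2*t² + 1/(7*t) (G(t) = (t² + t*t) + 1/(t*6 + t) = (t² + t²) + 1/(6*t + t) = 2*t² + 1/(7*t))
(13 + G(Z(-2, 1)))² = (13 + (⅐)*(1 + 14*(-2)³)/(-2))² = (13 + (⅐)*(-½)*(1 + 14*(-8)))² = (13 + (⅐)*(-½)*(1 - 112))² = (13 + (⅐)*(-½)*(-111))² = (13 + 111/14)² = (293/14)² = 85849/196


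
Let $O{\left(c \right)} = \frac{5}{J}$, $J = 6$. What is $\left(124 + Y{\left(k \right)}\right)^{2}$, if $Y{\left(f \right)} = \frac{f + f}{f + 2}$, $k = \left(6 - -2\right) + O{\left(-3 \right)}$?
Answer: $\frac{66683556}{4225} \approx 15783.0$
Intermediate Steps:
$O{\left(c \right)} = \frac{5}{6}$
$k = \frac{53}{6}$ ($k = \left(6 - -2\right) + \frac{5}{6} = \left(6 + 2\right) + \frac{5}{6} = 8 + \frac{5}{6} = \frac{53}{6} \approx 8.8333$)
$Y{\left(f \right)} = \frac{2 f}{2 + f}$
$\left(124 + Y{\left(k \right)}\right)^{2} = \left(124 + 2 \cdot \frac{53}{6} \frac{1}{2 + \frac{53}{6}}\right)^{2} = \left(124 + 2 \cdot \frac{53}{6} \frac{1}{\frac{65}{6}}\right)^{2} = \left(124 + 2 \cdot \frac{53}{6} \cdot \frac{6}{65}\right)^{2} = \left(124 + \frac{106}{65}\right)^{2} = \left(\frac{8166}{65}\right)^{2} = \frac{66683556}{4225}$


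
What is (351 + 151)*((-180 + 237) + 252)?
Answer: 155118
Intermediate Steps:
(351 + 151)*((-180 + 237) + 252) = 502*(57 + 252) = 502*309 = 155118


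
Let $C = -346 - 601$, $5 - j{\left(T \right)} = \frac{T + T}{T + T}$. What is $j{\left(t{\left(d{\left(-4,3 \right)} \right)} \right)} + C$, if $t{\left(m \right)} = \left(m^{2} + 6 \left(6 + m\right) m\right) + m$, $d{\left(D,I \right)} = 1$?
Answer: $-943$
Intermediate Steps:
$t{\left(m \right)} = m + m^{2} + m \left(36 + 6 m\right)$ ($t{\left(m \right)} = \left(m^{2} + \left(36 + 6 m\right) m\right) + m = \left(m^{2} + m \left(36 + 6 m\right)\right) + m = m + m^{2} + m \left(36 + 6 m\right)$)
$j{\left(T \right)} = 4$ ($j{\left(T \right)} = 5 - \frac{T + T}{T + T} = 5 - \frac{2 T}{2 T} = 5 - 2 T \frac{1}{2 T} = 5 - 1 = 4$)
$C = -947$
$j{\left(t{\left(d{\left(-4,3 \right)} \right)} \right)} + C = 4 - 947 = -943$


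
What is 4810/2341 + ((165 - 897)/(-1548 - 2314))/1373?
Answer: 12753431836/6206606683 ≈ 2.0548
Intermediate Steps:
4810/2341 + ((165 - 897)/(-1548 - 2314))/1373 = 4810*(1/2341) - 732/(-3862)*(1/1373) = 4810/2341 - 732*(-1/3862)*(1/1373) = 4810/2341 + (366/1931)*(1/1373) = 4810/2341 + 366/2651263 = 12753431836/6206606683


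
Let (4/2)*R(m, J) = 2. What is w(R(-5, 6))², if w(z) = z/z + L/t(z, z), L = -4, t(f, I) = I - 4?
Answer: 49/9 ≈ 5.4444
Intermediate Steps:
R(m, J) = 1 (R(m, J) = (½)*2 = 1)
t(f, I) = -4 + I
w(z) = 1 - 4/(-4 + z) (w(z) = z/z - 4/(-4 + z) = 1 - 4/(-4 + z))
w(R(-5, 6))² = ((-8 + 1)/(-4 + 1))² = (-7/(-3))² = (-⅓*(-7))² = (7/3)² = 49/9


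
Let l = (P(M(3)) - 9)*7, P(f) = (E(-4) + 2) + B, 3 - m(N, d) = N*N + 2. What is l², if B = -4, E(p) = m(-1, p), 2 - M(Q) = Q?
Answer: 5929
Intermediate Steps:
m(N, d) = 1 - N² (m(N, d) = 3 - (N*N + 2) = 3 - (N² + 2) = 3 - (2 + N²) = 3 + (-2 - N²) = 1 - N²)
M(Q) = 2 - Q
E(p) = 0 (E(p) = 1 - 1*(-1)² = 1 - 1*1 = 1 - 1 = 0)
P(f) = -2 (P(f) = (0 + 2) - 4 = 2 - 4 = -2)
l = -77 (l = (-2 - 9)*7 = -11*7 = -77)
l² = (-77)² = 5929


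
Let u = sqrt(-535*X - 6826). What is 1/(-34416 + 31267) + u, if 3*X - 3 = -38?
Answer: -1/3149 + I*sqrt(5259)/3 ≈ -0.00031756 + 24.173*I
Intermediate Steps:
X = -35/3 (X = 1 + (1/3)*(-38) = 1 - 38/3 = -35/3 ≈ -11.667)
u = I*sqrt(5259)/3 (u = sqrt(-535*(-35/3) - 6826) = sqrt(18725/3 - 6826) = sqrt(-1753/3) = I*sqrt(5259)/3 ≈ 24.173*I)
1/(-34416 + 31267) + u = 1/(-34416 + 31267) + I*sqrt(5259)/3 = 1/(-3149) + I*sqrt(5259)/3 = -1/3149 + I*sqrt(5259)/3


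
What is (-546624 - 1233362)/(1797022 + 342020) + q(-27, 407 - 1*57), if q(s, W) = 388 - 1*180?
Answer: 221570375/1069521 ≈ 207.17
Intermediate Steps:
q(s, W) = 208 (q(s, W) = 388 - 180 = 208)
(-546624 - 1233362)/(1797022 + 342020) + q(-27, 407 - 1*57) = (-546624 - 1233362)/(1797022 + 342020) + 208 = -1779986/2139042 + 208 = -1779986*1/2139042 + 208 = -889993/1069521 + 208 = 221570375/1069521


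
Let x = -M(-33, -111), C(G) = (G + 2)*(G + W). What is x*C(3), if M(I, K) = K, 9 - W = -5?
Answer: 9435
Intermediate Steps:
W = 14 (W = 9 - 1*(-5) = 9 + 5 = 14)
C(G) = (2 + G)*(14 + G) (C(G) = (G + 2)*(G + 14) = (2 + G)*(14 + G))
x = 111 (x = -1*(-111) = 111)
x*C(3) = 111*(28 + 3**2 + 16*3) = 111*(28 + 9 + 48) = 111*85 = 9435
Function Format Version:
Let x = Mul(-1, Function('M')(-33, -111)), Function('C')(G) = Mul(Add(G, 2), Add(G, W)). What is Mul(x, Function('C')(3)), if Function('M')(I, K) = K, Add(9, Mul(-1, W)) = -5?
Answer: 9435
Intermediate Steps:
W = 14 (W = Add(9, Mul(-1, -5)) = Add(9, 5) = 14)
Function('C')(G) = Mul(Add(2, G), Add(14, G)) (Function('C')(G) = Mul(Add(G, 2), Add(G, 14)) = Mul(Add(2, G), Add(14, G)))
x = 111 (x = Mul(-1, -111) = 111)
Mul(x, Function('C')(3)) = Mul(111, Add(28, Pow(3, 2), Mul(16, 3))) = Mul(111, Add(28, 9, 48)) = Mul(111, 85) = 9435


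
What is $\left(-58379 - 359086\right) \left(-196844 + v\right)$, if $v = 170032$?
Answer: $11193071580$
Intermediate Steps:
$\left(-58379 - 359086\right) \left(-196844 + v\right) = \left(-58379 - 359086\right) \left(-196844 + 170032\right) = \left(-417465\right) \left(-26812\right) = 11193071580$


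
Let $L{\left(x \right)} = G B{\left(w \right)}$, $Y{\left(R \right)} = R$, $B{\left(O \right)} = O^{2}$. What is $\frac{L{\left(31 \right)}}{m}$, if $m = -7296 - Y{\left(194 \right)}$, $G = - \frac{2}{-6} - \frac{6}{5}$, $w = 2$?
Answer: $\frac{26}{56175} \approx 0.00046284$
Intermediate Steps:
$G = - \frac{13}{15}$ ($G = \left(-2\right) \left(- \frac{1}{6}\right) - \frac{6}{5} = \frac{1}{3} - \frac{6}{5} = - \frac{13}{15} \approx -0.86667$)
$m = -7490$ ($m = -7296 - 194 = -7490$)
$L{\left(x \right)} = - \frac{52}{15}$ ($L{\left(x \right)} = - \frac{13 \cdot 2^{2}}{15} = \left(- \frac{13}{15}\right) 4 = - \frac{52}{15}$)
$\frac{L{\left(31 \right)}}{m} = - \frac{52}{15 \left(-7490\right)} = \left(- \frac{52}{15}\right) \left(- \frac{1}{7490}\right) = \frac{26}{56175}$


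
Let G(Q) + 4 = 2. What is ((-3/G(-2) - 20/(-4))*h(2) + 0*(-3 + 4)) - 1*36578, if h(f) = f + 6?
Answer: -36526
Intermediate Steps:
G(Q) = -2 (G(Q) = -4 + 2 = -2)
h(f) = 6 + f
((-3/G(-2) - 20/(-4))*h(2) + 0*(-3 + 4)) - 1*36578 = ((-3/(-2) - 20/(-4))*(6 + 2) + 0*(-3 + 4)) - 1*36578 = ((-3*(-½) - 20*(-¼))*8 + 0*1) - 36578 = ((3/2 + 5)*8 + 0) - 36578 = ((13/2)*8 + 0) - 36578 = (52 + 0) - 36578 = 52 - 36578 = -36526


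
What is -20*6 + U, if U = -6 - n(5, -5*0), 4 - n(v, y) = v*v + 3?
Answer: -102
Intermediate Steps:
n(v, y) = 1 - v² (n(v, y) = 4 - (v*v + 3) = 4 - (v² + 3) = 4 - (3 + v²) = 4 + (-3 - v²) = 1 - v²)
U = 18 (U = -6 - (1 - 1*5²) = -6 - (1 - 1*25) = -6 - (1 - 25) = -6 - 1*(-24) = -6 + 24 = 18)
-20*6 + U = -20*6 + 18 = -120 + 18 = -102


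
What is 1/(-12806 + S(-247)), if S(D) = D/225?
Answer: -225/2881597 ≈ -7.8082e-5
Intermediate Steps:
S(D) = D/225 (S(D) = D*(1/225) = D/225)
1/(-12806 + S(-247)) = 1/(-12806 + (1/225)*(-247)) = 1/(-12806 - 247/225) = 1/(-2881597/225) = -225/2881597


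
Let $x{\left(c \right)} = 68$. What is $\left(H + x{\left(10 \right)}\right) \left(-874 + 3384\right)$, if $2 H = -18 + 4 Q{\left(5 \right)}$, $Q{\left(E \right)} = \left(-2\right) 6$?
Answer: $87850$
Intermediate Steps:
$Q{\left(E \right)} = -12$
$H = -33$ ($H = \frac{-18 + 4 \left(-12\right)}{2} = \frac{-18 - 48}{2} = \frac{1}{2} \left(-66\right) = -33$)
$\left(H + x{\left(10 \right)}\right) \left(-874 + 3384\right) = \left(-33 + 68\right) \left(-874 + 3384\right) = 35 \cdot 2510 = 87850$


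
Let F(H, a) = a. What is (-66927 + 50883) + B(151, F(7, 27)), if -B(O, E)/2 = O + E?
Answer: -16400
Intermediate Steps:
B(O, E) = -2*E - 2*O (B(O, E) = -2*(O + E) = -2*(E + O) = -2*E - 2*O)
(-66927 + 50883) + B(151, F(7, 27)) = (-66927 + 50883) + (-2*27 - 2*151) = -16044 + (-54 - 302) = -16044 - 356 = -16400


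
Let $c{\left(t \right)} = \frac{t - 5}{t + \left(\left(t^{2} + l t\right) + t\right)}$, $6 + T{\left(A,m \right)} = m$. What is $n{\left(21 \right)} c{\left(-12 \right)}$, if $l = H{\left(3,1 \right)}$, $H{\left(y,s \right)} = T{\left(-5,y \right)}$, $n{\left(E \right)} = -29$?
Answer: $\frac{493}{156} \approx 3.1603$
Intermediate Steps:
$T{\left(A,m \right)} = -6 + m$
$H{\left(y,s \right)} = -6 + y$
$l = -3$ ($l = -6 + 3 = -3$)
$c{\left(t \right)} = \frac{-5 + t}{t^{2} - t}$ ($c{\left(t \right)} = \frac{t - 5}{t + \left(\left(t^{2} - 3 t\right) + t\right)} = \frac{-5 + t}{t + \left(t^{2} - 2 t\right)} = \frac{-5 + t}{t^{2} - t}$)
$n{\left(21 \right)} c{\left(-12 \right)} = - 29 \frac{-5 - 12}{\left(-12\right) \left(-1 - 12\right)} = - 29 \left(\left(- \frac{1}{12}\right) \frac{1}{-13} \left(-17\right)\right) = - 29 \left(\left(- \frac{1}{12}\right) \left(- \frac{1}{13}\right) \left(-17\right)\right) = \left(-29\right) \left(- \frac{17}{156}\right) = \frac{493}{156}$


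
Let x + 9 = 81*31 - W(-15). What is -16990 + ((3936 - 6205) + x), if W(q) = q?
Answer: -16742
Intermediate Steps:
x = 2517 (x = -9 + (81*31 - 1*(-15)) = -9 + (2511 + 15) = -9 + 2526 = 2517)
-16990 + ((3936 - 6205) + x) = -16990 + ((3936 - 6205) + 2517) = -16990 + (-2269 + 2517) = -16990 + 248 = -16742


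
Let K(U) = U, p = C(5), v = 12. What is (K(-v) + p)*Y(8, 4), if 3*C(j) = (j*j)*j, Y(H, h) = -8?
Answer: -712/3 ≈ -237.33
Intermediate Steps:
C(j) = j³/3 (C(j) = ((j*j)*j)/3 = (j²*j)/3 = j³/3)
p = 125/3 (p = (⅓)*5³ = (⅓)*125 = 125/3 ≈ 41.667)
(K(-v) + p)*Y(8, 4) = (-1*12 + 125/3)*(-8) = (-12 + 125/3)*(-8) = (89/3)*(-8) = -712/3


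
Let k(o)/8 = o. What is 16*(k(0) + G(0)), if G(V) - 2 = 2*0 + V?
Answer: 32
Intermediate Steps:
k(o) = 8*o
G(V) = 2 + V (G(V) = 2 + (2*0 + V) = 2 + (0 + V) = 2 + V)
16*(k(0) + G(0)) = 16*(8*0 + (2 + 0)) = 16*(0 + 2) = 16*2 = 32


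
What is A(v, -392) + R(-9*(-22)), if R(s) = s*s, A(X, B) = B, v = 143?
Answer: 38812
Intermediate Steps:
R(s) = s²
A(v, -392) + R(-9*(-22)) = -392 + (-9*(-22))² = -392 + 198² = -392 + 39204 = 38812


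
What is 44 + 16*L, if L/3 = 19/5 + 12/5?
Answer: 1708/5 ≈ 341.60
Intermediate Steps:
L = 93/5 (L = 3*(19/5 + 12/5) = 3*(31/5) = 93/5 ≈ 18.600)
44 + 16*L = 44 + 16*(93/5) = 44 + 1488/5 = 1708/5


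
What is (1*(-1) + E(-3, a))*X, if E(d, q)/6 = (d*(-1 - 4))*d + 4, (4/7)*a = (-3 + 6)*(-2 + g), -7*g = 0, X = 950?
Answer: -234650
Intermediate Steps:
g = 0 (g = -⅐*0 = 0)
a = -21/2 (a = 7*((-3 + 6)*(-2 + 0))/4 = 7*(3*(-2))/4 = (7/4)*(-6) = -21/2 ≈ -10.500)
E(d, q) = 24 - 30*d² (E(d, q) = 6*((d*(-1 - 4))*d + 4) = 6*((d*(-5))*d + 4) = 6*((-5*d)*d + 4) = 6*(-5*d² + 4) = 6*(4 - 5*d²) = 24 - 30*d²)
(1*(-1) + E(-3, a))*X = (1*(-1) + (24 - 30*(-3)²))*950 = (-1 + (24 - 30*9))*950 = (-1 + (24 - 270))*950 = (-1 - 246)*950 = -247*950 = -234650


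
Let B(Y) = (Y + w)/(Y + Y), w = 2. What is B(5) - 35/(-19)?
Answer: 483/190 ≈ 2.5421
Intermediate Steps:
B(Y) = (2 + Y)/(2*Y) (B(Y) = (Y + 2)/(Y + Y) = (2 + Y)/((2*Y)) = (2 + Y)*(1/(2*Y)) = (2 + Y)/(2*Y))
B(5) - 35/(-19) = (1/2)*(2 + 5)/5 - 35/(-19) = (1/2)*(1/5)*7 - 1/19*(-35) = 7/10 + 35/19 = 483/190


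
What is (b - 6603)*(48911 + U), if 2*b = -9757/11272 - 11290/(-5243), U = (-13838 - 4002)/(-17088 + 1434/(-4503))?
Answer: -489525835015452206195351/1515866163392336 ≈ -3.2293e+8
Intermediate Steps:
U = 13388920/12824783 (U = -17840/(-17088 + 1434*(-1/4503)) = -17840/(-17088 - 478/1501) = -17840/(-25649566/1501) = -17840*(-1501/25649566) = 13388920/12824783 ≈ 1.0440)
b = 76104929/118198192 (b = (-9757/11272 - 11290/(-5243))/2 = (-9757*1/11272 - 11290*(-1/5243))/2 = (-9757/11272 + 11290/5243)/2 = (1/2)*(76104929/59099096) = 76104929/118198192 ≈ 0.64388)
(b - 6603)*(48911 + U) = (76104929/118198192 - 6603)*(48911 + 13388920/12824783) = -780386556847/118198192*627286350233/12824783 = -489525835015452206195351/1515866163392336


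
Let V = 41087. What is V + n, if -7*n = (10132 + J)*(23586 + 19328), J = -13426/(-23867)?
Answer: -10371194333177/167069 ≈ -6.2077e+7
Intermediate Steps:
J = 13426/23867 (J = -13426*(-1/23867) = 13426/23867 ≈ 0.56253)
n = -10378058697180/167069 (n = -(10132 + 13426/23867)*(23586 + 19328)/7 = -241833870*42914/167069 = -⅐*10378058697180/23867 = -10378058697180/167069 ≈ -6.2118e+7)
V + n = 41087 - 10378058697180/167069 = -10371194333177/167069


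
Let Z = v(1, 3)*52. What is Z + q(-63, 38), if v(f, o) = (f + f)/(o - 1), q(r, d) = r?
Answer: -11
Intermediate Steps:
v(f, o) = 2*f/(-1 + o) (v(f, o) = (2*f)/(-1 + o) = 2*f/(-1 + o))
Z = 52 (Z = (2*1/(-1 + 3))*52 = (2*1/2)*52 = (2*1*(½))*52 = 1*52 = 52)
Z + q(-63, 38) = 52 - 63 = -11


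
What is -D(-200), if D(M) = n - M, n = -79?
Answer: -121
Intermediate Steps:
D(M) = -79 - M
-D(-200) = -(-79 - 1*(-200)) = -(-79 + 200) = -1*121 = -121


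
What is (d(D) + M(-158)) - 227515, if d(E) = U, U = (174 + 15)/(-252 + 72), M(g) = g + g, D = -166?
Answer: -4556641/20 ≈ -2.2783e+5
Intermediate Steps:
M(g) = 2*g
U = -21/20 (U = 189/(-180) = 189*(-1/180) = -21/20 ≈ -1.0500)
d(E) = -21/20
(d(D) + M(-158)) - 227515 = (-21/20 + 2*(-158)) - 227515 = (-21/20 - 316) - 227515 = -6341/20 - 227515 = -4556641/20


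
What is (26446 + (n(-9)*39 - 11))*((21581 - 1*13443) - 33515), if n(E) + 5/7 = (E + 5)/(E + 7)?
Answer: -4704794292/7 ≈ -6.7211e+8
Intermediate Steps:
n(E) = -5/7 + (5 + E)/(7 + E) (n(E) = -5/7 + (E + 5)/(E + 7) = -5/7 + (5 + E)/(7 + E))
(26446 + (n(-9)*39 - 11))*((21581 - 1*13443) - 33515) = (26446 + (((2/7)*(-9)/(7 - 9))*39 - 11))*((21581 - 1*13443) - 33515) = (26446 + (((2/7)*(-9)/(-2))*39 - 11))*((21581 - 13443) - 33515) = (26446 + (((2/7)*(-9)*(-1/2))*39 - 11))*(8138 - 33515) = (26446 + ((9/7)*39 - 11))*(-25377) = (26446 + (351/7 - 11))*(-25377) = (26446 + 274/7)*(-25377) = (185396/7)*(-25377) = -4704794292/7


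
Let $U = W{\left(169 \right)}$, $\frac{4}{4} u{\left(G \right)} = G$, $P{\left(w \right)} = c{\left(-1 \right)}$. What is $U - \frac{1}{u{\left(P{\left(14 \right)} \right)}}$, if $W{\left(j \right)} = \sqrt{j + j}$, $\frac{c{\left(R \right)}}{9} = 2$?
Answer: $- \frac{1}{18} + 13 \sqrt{2} \approx 18.329$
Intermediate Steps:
$c{\left(R \right)} = 18$ ($c{\left(R \right)} = 9 \cdot 2 = 18$)
$P{\left(w \right)} = 18$
$u{\left(G \right)} = G$
$W{\left(j \right)} = \sqrt{2} \sqrt{j}$ ($W{\left(j \right)} = \sqrt{2 j} = \sqrt{2} \sqrt{j}$)
$U = 13 \sqrt{2}$ ($U = \sqrt{2} \sqrt{169} = \sqrt{2} \cdot 13 = 13 \sqrt{2} \approx 18.385$)
$U - \frac{1}{u{\left(P{\left(14 \right)} \right)}} = 13 \sqrt{2} - \frac{1}{18} = - \frac{1}{18} + 13 \sqrt{2}$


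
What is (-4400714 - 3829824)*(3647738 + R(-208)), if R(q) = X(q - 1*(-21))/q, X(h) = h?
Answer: -3122376776751879/104 ≈ -3.0023e+13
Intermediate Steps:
R(q) = (21 + q)/q (R(q) = (q - 1*(-21))/q = (q + 21)/q = (21 + q)/q)
(-4400714 - 3829824)*(3647738 + R(-208)) = (-4400714 - 3829824)*(3647738 + (21 - 208)/(-208)) = -8230538*(3647738 - 1/208*(-187)) = -8230538*(3647738 + 187/208) = -8230538*758729691/208 = -3122376776751879/104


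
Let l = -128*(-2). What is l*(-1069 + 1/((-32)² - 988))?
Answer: -2462912/9 ≈ -2.7366e+5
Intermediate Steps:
l = 256
l*(-1069 + 1/((-32)² - 988)) = 256*(-1069 + 1/((-32)² - 988)) = 256*(-1069 + 1/(1024 - 988)) = 256*(-1069 + 1/36) = 256*(-38483/36) = -2462912/9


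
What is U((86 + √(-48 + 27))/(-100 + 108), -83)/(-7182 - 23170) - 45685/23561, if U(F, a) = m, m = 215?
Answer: -1391696735/715123472 ≈ -1.9461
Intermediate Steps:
U(F, a) = 215
U((86 + √(-48 + 27))/(-100 + 108), -83)/(-7182 - 23170) - 45685/23561 = 215/(-7182 - 23170) - 45685/23561 = 215/(-30352) - 45685*1/23561 = 215*(-1/30352) - 45685/23561 = -215/30352 - 45685/23561 = -1391696735/715123472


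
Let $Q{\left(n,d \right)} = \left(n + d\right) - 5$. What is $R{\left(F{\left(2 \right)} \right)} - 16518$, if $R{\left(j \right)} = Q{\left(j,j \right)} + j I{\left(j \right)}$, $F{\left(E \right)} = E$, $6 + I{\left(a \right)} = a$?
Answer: $-16527$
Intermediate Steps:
$Q{\left(n,d \right)} = -5 + d + n$ ($Q{\left(n,d \right)} = \left(d + n\right) - 5 = -5 + d + n$)
$I{\left(a \right)} = -6 + a$
$R{\left(j \right)} = -5 + 2 j + j \left(-6 + j\right)$ ($R{\left(j \right)} = \left(-5 + j + j\right) + j \left(-6 + j\right) = \left(-5 + 2 j\right) + j \left(-6 + j\right) = -5 + 2 j + j \left(-6 + j\right)$)
$R{\left(F{\left(2 \right)} \right)} - 16518 = \left(-5 + 2^{2} - 8\right) - 16518 = \left(-5 + 4 - 8\right) - 16518 = -9 - 16518 = -16527$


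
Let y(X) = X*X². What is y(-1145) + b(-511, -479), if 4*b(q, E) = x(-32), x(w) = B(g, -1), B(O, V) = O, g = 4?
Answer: -1501123624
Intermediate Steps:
y(X) = X³
x(w) = 4
b(q, E) = 1 (b(q, E) = (¼)*4 = 1)
y(-1145) + b(-511, -479) = (-1145)³ + 1 = -1501123625 + 1 = -1501123624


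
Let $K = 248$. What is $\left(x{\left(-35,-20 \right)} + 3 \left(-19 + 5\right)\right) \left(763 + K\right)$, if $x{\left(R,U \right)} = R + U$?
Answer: $-98067$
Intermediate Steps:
$\left(x{\left(-35,-20 \right)} + 3 \left(-19 + 5\right)\right) \left(763 + K\right) = \left(\left(-35 - 20\right) + 3 \left(-19 + 5\right)\right) \left(763 + 248\right) = \left(-55 + 3 \left(-14\right)\right) 1011 = \left(-55 - 42\right) 1011 = \left(-97\right) 1011 = -98067$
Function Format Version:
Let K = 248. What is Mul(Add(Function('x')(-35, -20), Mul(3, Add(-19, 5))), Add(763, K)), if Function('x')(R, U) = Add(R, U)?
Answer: -98067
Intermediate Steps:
Mul(Add(Function('x')(-35, -20), Mul(3, Add(-19, 5))), Add(763, K)) = Mul(Add(Add(-35, -20), Mul(3, Add(-19, 5))), Add(763, 248)) = Mul(Add(-55, Mul(3, -14)), 1011) = Mul(Add(-55, -42), 1011) = Mul(-97, 1011) = -98067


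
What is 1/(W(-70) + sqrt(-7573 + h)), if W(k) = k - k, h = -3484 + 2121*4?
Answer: -I*sqrt(2573)/2573 ≈ -0.019714*I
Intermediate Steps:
h = 5000 (h = -3484 + 8484 = 5000)
W(k) = 0
1/(W(-70) + sqrt(-7573 + h)) = 1/(0 + sqrt(-7573 + 5000)) = 1/(0 + sqrt(-2573)) = 1/(0 + I*sqrt(2573)) = 1/(I*sqrt(2573)) = -I*sqrt(2573)/2573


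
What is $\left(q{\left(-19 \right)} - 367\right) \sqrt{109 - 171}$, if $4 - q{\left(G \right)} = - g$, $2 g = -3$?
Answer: $- \frac{729 i \sqrt{62}}{2} \approx - 2870.1 i$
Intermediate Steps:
$g = - \frac{3}{2}$ ($g = \frac{1}{2} \left(-3\right) = - \frac{3}{2} \approx -1.5$)
$q{\left(G \right)} = \frac{5}{2}$ ($q{\left(G \right)} = 4 - \left(-1\right) \left(- \frac{3}{2}\right) = 4 - \frac{3}{2} = \frac{5}{2}$)
$\left(q{\left(-19 \right)} - 367\right) \sqrt{109 - 171} = \left(\frac{5}{2} - 367\right) \sqrt{109 - 171} = \left(\frac{5}{2} - 367\right) \sqrt{-62} = - \frac{729 i \sqrt{62}}{2}$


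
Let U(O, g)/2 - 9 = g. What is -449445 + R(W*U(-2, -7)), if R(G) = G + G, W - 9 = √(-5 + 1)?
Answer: -449373 + 16*I ≈ -4.4937e+5 + 16.0*I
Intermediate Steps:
U(O, g) = 18 + 2*g
W = 9 + 2*I (W = 9 + √(-5 + 1) = 9 + √(-4) = 9 + 2*I ≈ 9.0 + 2.0*I)
R(G) = 2*G
-449445 + R(W*U(-2, -7)) = -449445 + 2*((9 + 2*I)*(18 + 2*(-7))) = -449445 + 2*((9 + 2*I)*(18 - 14)) = -449445 + 2*((9 + 2*I)*4) = -449445 + 2*(36 + 8*I) = -449445 + (72 + 16*I) = -449373 + 16*I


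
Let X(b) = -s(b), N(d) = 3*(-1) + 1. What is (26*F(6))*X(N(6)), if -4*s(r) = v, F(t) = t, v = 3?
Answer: 117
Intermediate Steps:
s(r) = -3/4 (s(r) = -1/4*3 = -3/4)
N(d) = -2 (N(d) = -3 + 1 = -2)
X(b) = 3/4 (X(b) = -1*(-3/4) = 3/4)
(26*F(6))*X(N(6)) = (26*6)*(3/4) = 156*(3/4) = 117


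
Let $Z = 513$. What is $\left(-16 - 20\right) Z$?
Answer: $-18468$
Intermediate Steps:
$\left(-16 - 20\right) Z = \left(-16 - 20\right) 513 = \left(-36\right) 513 = -18468$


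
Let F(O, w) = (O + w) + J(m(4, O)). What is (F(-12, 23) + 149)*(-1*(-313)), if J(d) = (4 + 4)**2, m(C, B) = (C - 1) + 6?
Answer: 70112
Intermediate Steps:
m(C, B) = 5 + C (m(C, B) = (-1 + C) + 6 = 5 + C)
J(d) = 64 (J(d) = 8**2 = 64)
F(O, w) = 64 + O + w (F(O, w) = (O + w) + 64 = 64 + O + w)
(F(-12, 23) + 149)*(-1*(-313)) = ((64 - 12 + 23) + 149)*(-1*(-313)) = (75 + 149)*313 = 224*313 = 70112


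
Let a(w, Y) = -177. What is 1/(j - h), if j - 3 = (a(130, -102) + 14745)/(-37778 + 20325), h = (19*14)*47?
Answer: -17453/218159615 ≈ -8.0001e-5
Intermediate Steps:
h = 12502 (h = 266*47 = 12502)
j = 37791/17453 (j = 3 + (-177 + 14745)/(-37778 + 20325) = 3 + 14568/(-17453) = 3 + 14568*(-1/17453) = 3 - 14568/17453 = 37791/17453 ≈ 2.1653)
1/(j - h) = 1/(37791/17453 - 1*12502) = 1/(37791/17453 - 12502) = 1/(-218159615/17453) = -17453/218159615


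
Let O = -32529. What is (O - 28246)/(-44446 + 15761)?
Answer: 12155/5737 ≈ 2.1187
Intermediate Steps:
(O - 28246)/(-44446 + 15761) = (-32529 - 28246)/(-44446 + 15761) = -60775/(-28685) = -60775*(-1/28685) = 12155/5737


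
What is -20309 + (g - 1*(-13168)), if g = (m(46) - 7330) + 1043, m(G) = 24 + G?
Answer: -13358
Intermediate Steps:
g = -6217 (g = ((24 + 46) - 7330) + 1043 = (70 - 7330) + 1043 = -7260 + 1043 = -6217)
-20309 + (g - 1*(-13168)) = -20309 + (-6217 - 1*(-13168)) = -20309 + (-6217 + 13168) = -20309 + 6951 = -13358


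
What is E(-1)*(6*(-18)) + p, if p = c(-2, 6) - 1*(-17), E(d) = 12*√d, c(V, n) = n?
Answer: 23 - 1296*I ≈ 23.0 - 1296.0*I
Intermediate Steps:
p = 23 (p = 6 - 1*(-17) = 6 + 17 = 23)
E(-1)*(6*(-18)) + p = (12*√(-1))*(6*(-18)) + 23 = (12*I)*(-108) + 23 = -1296*I + 23 = 23 - 1296*I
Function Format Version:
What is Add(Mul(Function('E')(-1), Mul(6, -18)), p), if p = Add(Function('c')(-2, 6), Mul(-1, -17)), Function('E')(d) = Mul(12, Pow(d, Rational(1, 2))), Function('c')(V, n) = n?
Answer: Add(23, Mul(-1296, I)) ≈ Add(23.000, Mul(-1296.0, I))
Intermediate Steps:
p = 23 (p = Add(6, Mul(-1, -17)) = Add(6, 17) = 23)
Add(Mul(Function('E')(-1), Mul(6, -18)), p) = Add(Mul(Mul(12, Pow(-1, Rational(1, 2))), Mul(6, -18)), 23) = Add(Mul(Mul(12, I), -108), 23) = Add(Mul(-1296, I), 23) = Add(23, Mul(-1296, I))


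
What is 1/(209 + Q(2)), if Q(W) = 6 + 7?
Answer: 1/222 ≈ 0.0045045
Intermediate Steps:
Q(W) = 13
1/(209 + Q(2)) = 1/(209 + 13) = 1/222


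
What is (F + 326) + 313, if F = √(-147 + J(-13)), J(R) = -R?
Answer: 639 + I*√134 ≈ 639.0 + 11.576*I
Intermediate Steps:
F = I*√134 (F = √(-147 - 1*(-13)) = √(-147 + 13) = √(-134) = I*√134 ≈ 11.576*I)
(F + 326) + 313 = (I*√134 + 326) + 313 = (326 + I*√134) + 313 = 639 + I*√134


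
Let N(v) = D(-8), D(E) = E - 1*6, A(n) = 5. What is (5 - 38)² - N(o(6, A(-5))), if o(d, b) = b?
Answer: 1103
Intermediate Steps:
D(E) = -6 + E (D(E) = E - 6 = -6 + E)
N(v) = -14 (N(v) = -6 - 8 = -14)
(5 - 38)² - N(o(6, A(-5))) = (5 - 38)² - 1*(-14) = (-33)² + 14 = 1089 + 14 = 1103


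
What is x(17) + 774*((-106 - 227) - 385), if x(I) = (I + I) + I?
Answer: -555681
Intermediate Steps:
x(I) = 3*I (x(I) = 2*I + I = 3*I)
x(17) + 774*((-106 - 227) - 385) = 3*17 + 774*((-106 - 227) - 385) = 51 + 774*(-333 - 385) = 51 + 774*(-718) = 51 - 555732 = -555681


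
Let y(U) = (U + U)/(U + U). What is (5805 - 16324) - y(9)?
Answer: -10520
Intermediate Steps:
y(U) = 1 (y(U) = (2*U)/((2*U)) = (2*U)*(1/(2*U)) = 1)
(5805 - 16324) - y(9) = (5805 - 16324) - 1*1 = -10519 - 1 = -10520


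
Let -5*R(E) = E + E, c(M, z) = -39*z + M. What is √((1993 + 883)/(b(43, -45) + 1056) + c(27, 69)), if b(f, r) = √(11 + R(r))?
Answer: 2*√(-702577 - 666*√29)/√(1056 + √29) ≈ 51.588*I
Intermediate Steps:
c(M, z) = M - 39*z
R(E) = -2*E/5 (R(E) = -(E + E)/5 = -2*E/5)
b(f, r) = √(11 - 2*r/5)
√((1993 + 883)/(b(43, -45) + 1056) + c(27, 69)) = √((1993 + 883)/(√(275 - 10*(-45))/5 + 1056) + (27 - 39*69)) = √(2876/(√(275 + 450)/5 + 1056) + (27 - 2691)) = √(2876/(√725/5 + 1056) - 2664) = √(2876/((5*√29)/5 + 1056) - 2664) = √(2876/(√29 + 1056) - 2664) = √(2876/(1056 + √29) - 2664) = √(-2664 + 2876/(1056 + √29))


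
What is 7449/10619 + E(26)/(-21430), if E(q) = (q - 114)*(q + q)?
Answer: 104112307/113782585 ≈ 0.91501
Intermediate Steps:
E(q) = 2*q*(-114 + q) (E(q) = (-114 + q)*(2*q) = 2*q*(-114 + q))
7449/10619 + E(26)/(-21430) = 7449/10619 + (2*26*(-114 + 26))/(-21430) = 7449*(1/10619) + (2*26*(-88))*(-1/21430) = 7449/10619 - 4576*(-1/21430) = 7449/10619 + 2288/10715 = 104112307/113782585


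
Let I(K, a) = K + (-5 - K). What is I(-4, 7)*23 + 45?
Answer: -70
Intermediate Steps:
I(K, a) = -5
I(-4, 7)*23 + 45 = -5*23 + 45 = -115 + 45 = -70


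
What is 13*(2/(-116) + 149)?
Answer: 112333/58 ≈ 1936.8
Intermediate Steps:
13*(2/(-116) + 149) = 13*(2*(-1/116) + 149) = 13*(-1/58 + 149) = 13*(8641/58) = 112333/58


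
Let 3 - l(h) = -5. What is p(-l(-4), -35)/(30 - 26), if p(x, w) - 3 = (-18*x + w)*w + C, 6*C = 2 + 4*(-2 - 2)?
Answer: -11443/12 ≈ -953.58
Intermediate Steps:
C = -7/3 (C = (2 + 4*(-2 - 2))/6 = (2 + 4*(-4))/6 = (2 - 16)/6 = (⅙)*(-14) = -7/3 ≈ -2.3333)
l(h) = 8 (l(h) = 3 - 1*(-5) = 3 + 5 = 8)
p(x, w) = ⅔ + w*(w - 18*x) (p(x, w) = 3 + ((-18*x + w)*w - 7/3) = 3 + ((w - 18*x)*w - 7/3) = 3 + (w*(w - 18*x) - 7/3) = 3 + (-7/3 + w*(w - 18*x)) = ⅔ + w*(w - 18*x))
p(-l(-4), -35)/(30 - 26) = (⅔ + (-35)² - 18*(-35)*(-1*8))/(30 - 26) = (⅔ + 1225 - 18*(-35)*(-8))/4 = (⅔ + 1225 - 5040)/4 = (¼)*(-11443/3) = -11443/12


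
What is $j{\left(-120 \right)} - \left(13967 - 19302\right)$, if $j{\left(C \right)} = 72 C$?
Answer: $-3305$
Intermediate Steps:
$j{\left(-120 \right)} - \left(13967 - 19302\right) = 72 \left(-120\right) - \left(13967 - 19302\right) = -8640 - -5335 = -8640 + 5335 = -3305$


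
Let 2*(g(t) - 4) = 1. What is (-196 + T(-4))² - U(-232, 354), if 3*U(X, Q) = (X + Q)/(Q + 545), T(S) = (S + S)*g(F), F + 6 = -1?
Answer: 145163206/2697 ≈ 53824.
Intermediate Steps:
F = -7 (F = -6 - 1 = -7)
g(t) = 9/2 (g(t) = 4 + (½)*1 = 4 + ½ = 9/2)
T(S) = 9*S (T(S) = (S + S)*(9/2) = (2*S)*(9/2) = 9*S)
U(X, Q) = (Q + X)/(3*(545 + Q)) (U(X, Q) = ((X + Q)/(Q + 545))/3 = ((Q + X)/(545 + Q))/3 = (Q + X)/(3*(545 + Q)))
(-196 + T(-4))² - U(-232, 354) = (-196 + 9*(-4))² - (354 - 232)/(3*(545 + 354)) = (-196 - 36)² - 122/(3*899) = (-232)² - 122/(3*899) = 53824 - 1*122/2697 = 53824 - 122/2697 = 145163206/2697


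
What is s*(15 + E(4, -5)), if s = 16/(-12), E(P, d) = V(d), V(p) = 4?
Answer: -76/3 ≈ -25.333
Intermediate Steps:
E(P, d) = 4
s = -4/3 (s = 16*(-1/12) = -4/3 ≈ -1.3333)
s*(15 + E(4, -5)) = -4*(15 + 4)/3 = -4/3*19 = -76/3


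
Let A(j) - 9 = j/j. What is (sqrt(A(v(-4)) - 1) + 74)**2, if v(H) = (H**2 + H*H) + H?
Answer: 5929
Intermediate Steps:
v(H) = H + 2*H**2 (v(H) = (H**2 + H**2) + H = 2*H**2 + H = H + 2*H**2)
A(j) = 10 (A(j) = 9 + j/j = 9 + 1 = 10)
(sqrt(A(v(-4)) - 1) + 74)**2 = (sqrt(10 - 1) + 74)**2 = (sqrt(9) + 74)**2 = (3 + 74)**2 = 77**2 = 5929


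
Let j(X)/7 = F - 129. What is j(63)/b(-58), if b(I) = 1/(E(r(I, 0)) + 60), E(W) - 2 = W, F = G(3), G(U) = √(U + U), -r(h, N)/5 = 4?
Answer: -37926 + 294*√6 ≈ -37206.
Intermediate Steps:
r(h, N) = -20 (r(h, N) = -5*4 = -20)
G(U) = √2*√U (G(U) = √(2*U) = √2*√U)
F = √6 (F = √2*√3 = √6 ≈ 2.4495)
E(W) = 2 + W
j(X) = -903 + 7*√6 (j(X) = 7*(√6 - 129) = 7*(-129 + √6) = -903 + 7*√6)
b(I) = 1/42 (b(I) = 1/((2 - 20) + 60) = 1/(-18 + 60) = 1/42)
j(63)/b(-58) = (-903 + 7*√6)/(1/42) = (-903 + 7*√6)*42 = -37926 + 294*√6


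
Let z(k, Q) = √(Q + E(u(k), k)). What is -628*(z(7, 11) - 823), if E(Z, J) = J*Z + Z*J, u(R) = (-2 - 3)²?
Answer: 504912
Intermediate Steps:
u(R) = 25 (u(R) = (-5)² = 25)
E(Z, J) = 2*J*Z (E(Z, J) = J*Z + J*Z = 2*J*Z)
z(k, Q) = √(Q + 50*k) (z(k, Q) = √(Q + 2*k*25) = √(Q + 50*k))
-628*(z(7, 11) - 823) = -628*(√(11 + 50*7) - 823) = -628*(√(11 + 350) - 823) = -628*(√361 - 823) = -628*(19 - 823) = -628*(-804) = 504912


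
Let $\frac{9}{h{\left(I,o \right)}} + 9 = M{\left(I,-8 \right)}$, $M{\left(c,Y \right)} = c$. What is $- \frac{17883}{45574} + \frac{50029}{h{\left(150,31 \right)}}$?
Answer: $\frac{107160963713}{136722} \approx 7.8379 \cdot 10^{5}$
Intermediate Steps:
$h{\left(I,o \right)} = \frac{9}{-9 + I}$
$- \frac{17883}{45574} + \frac{50029}{h{\left(150,31 \right)}} = - \frac{17883}{45574} + \frac{50029}{9 \frac{1}{-9 + 150}} = \left(-17883\right) \frac{1}{45574} + \frac{50029}{9 \cdot \frac{1}{141}} = - \frac{17883}{45574} + \frac{50029}{9 \cdot \frac{1}{141}} = - \frac{17883}{45574} + \frac{50029}{\frac{3}{47}} = - \frac{17883}{45574} + 50029 \cdot \frac{47}{3} = - \frac{17883}{45574} + \frac{2351363}{3} = \frac{107160963713}{136722}$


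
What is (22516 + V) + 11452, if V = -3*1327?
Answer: 29987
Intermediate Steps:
V = -3981
(22516 + V) + 11452 = (22516 - 3981) + 11452 = 18535 + 11452 = 29987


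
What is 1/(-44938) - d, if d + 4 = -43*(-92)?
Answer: -177594977/44938 ≈ -3952.0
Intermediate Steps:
d = 3952 (d = -4 - 43*(-92) = -4 + 3956 = 3952)
1/(-44938) - d = 1/(-44938) - 1*3952 = -1/44938 - 3952 = -177594977/44938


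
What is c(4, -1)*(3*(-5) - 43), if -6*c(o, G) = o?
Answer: 116/3 ≈ 38.667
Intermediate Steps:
c(o, G) = -o/6
c(4, -1)*(3*(-5) - 43) = (-⅙*4)*(3*(-5) - 43) = -2*(-15 - 43)/3 = -⅔*(-58) = 116/3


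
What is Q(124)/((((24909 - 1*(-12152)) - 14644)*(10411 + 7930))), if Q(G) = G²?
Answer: 15376/411150197 ≈ 3.7398e-5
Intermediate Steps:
Q(124)/((((24909 - 1*(-12152)) - 14644)*(10411 + 7930))) = 124²/((((24909 - 1*(-12152)) - 14644)*(10411 + 7930))) = 15376/((((24909 + 12152) - 14644)*18341)) = 15376/(((37061 - 14644)*18341)) = 15376/((22417*18341)) = 15376/411150197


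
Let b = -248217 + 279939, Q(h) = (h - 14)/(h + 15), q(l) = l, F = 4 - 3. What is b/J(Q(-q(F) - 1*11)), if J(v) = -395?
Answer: -31722/395 ≈ -80.309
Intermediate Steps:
F = 1
Q(h) = (-14 + h)/(15 + h)
b = 31722
b/J(Q(-q(F) - 1*11)) = 31722/(-395) = 31722*(-1/395) = -31722/395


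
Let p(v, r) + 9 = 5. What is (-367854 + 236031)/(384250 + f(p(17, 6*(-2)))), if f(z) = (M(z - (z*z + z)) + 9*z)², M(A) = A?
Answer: -131823/386954 ≈ -0.34067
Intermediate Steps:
p(v, r) = -4 (p(v, r) = -9 + 5 = -4)
f(z) = (-z² + 9*z)² (f(z) = ((z - (z*z + z)) + 9*z)² = ((z - (z² + z)) + 9*z)² = ((z - (z + z²)) + 9*z)² = ((z + (-z - z²)) + 9*z)² = (-z² + 9*z)²)
(-367854 + 236031)/(384250 + f(p(17, 6*(-2)))) = (-367854 + 236031)/(384250 + (-4)²*(-9 - 4)²) = -131823/(384250 + 16*(-13)²) = -131823/(384250 + 16*169) = -131823/(384250 + 2704) = -131823/386954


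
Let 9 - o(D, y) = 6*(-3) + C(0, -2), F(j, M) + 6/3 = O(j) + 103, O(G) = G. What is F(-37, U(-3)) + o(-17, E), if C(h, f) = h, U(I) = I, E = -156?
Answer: 91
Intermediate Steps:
F(j, M) = 101 + j (F(j, M) = -2 + (j + 103) = -2 + (103 + j) = 101 + j)
o(D, y) = 27 (o(D, y) = 9 - (6*(-3) + 0) = 9 - (-18 + 0) = 9 - 1*(-18) = 9 + 18 = 27)
F(-37, U(-3)) + o(-17, E) = (101 - 37) + 27 = 64 + 27 = 91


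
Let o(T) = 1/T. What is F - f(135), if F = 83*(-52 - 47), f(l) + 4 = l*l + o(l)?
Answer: -3569131/135 ≈ -26438.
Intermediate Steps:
f(l) = -4 + 1/l + l² (f(l) = -4 + (l*l + 1/l) = -4 + (l² + 1/l) = -4 + (1/l + l²) = -4 + 1/l + l²)
F = -8217 (F = 83*(-99) = -8217)
F - f(135) = -8217 - (-4 + 1/135 + 135²) = -8217 - (-4 + 1/135 + 18225) = -8217 - 1*2459836/135 = -8217 - 2459836/135 = -3569131/135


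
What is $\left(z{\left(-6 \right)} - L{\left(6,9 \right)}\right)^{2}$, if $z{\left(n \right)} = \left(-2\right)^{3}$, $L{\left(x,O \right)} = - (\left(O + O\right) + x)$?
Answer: $256$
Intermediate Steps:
$L{\left(x,O \right)} = - x - 2 O$ ($L{\left(x,O \right)} = - (2 O + x) = - (x + 2 O) = - x - 2 O$)
$z{\left(n \right)} = -8$
$\left(z{\left(-6 \right)} - L{\left(6,9 \right)}\right)^{2} = \left(-8 - \left(\left(-1\right) 6 - 18\right)\right)^{2} = \left(-8 - \left(-6 - 18\right)\right)^{2} = \left(-8 - -24\right)^{2} = \left(-8 + 24\right)^{2} = 16^{2} = 256$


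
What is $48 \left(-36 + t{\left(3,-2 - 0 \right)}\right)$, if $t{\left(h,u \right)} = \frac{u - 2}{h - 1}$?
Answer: $-1824$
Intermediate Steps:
$t{\left(h,u \right)} = \frac{-2 + u}{-1 + h}$
$48 \left(-36 + t{\left(3,-2 - 0 \right)}\right) = 48 \left(-36 + \frac{-2 - 2}{-1 + 3}\right) = 48 \left(-36 + \frac{-2 + \left(-2 + 0\right)}{2}\right) = 48 \left(-36 + \frac{-2 - 2}{2}\right) = 48 \left(-36 + \frac{1}{2} \left(-4\right)\right) = 48 \left(-36 - 2\right) = 48 \left(-38\right) = -1824$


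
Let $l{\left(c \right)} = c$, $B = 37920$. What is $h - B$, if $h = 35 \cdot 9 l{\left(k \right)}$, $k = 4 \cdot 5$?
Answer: $-31620$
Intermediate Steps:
$k = 20$
$h = 6300$ ($h = 35 \cdot 9 \cdot 20 = 315 \cdot 20 = 6300$)
$h - B = 6300 - 37920 = -31620$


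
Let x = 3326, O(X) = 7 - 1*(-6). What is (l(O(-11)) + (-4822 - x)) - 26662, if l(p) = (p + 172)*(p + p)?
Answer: -30000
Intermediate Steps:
O(X) = 13 (O(X) = 7 + 6 = 13)
l(p) = 2*p*(172 + p) (l(p) = (172 + p)*(2*p) = 2*p*(172 + p))
(l(O(-11)) + (-4822 - x)) - 26662 = (2*13*(172 + 13) + (-4822 - 1*3326)) - 26662 = (2*13*185 + (-4822 - 3326)) - 26662 = (4810 - 8148) - 26662 = -3338 - 26662 = -30000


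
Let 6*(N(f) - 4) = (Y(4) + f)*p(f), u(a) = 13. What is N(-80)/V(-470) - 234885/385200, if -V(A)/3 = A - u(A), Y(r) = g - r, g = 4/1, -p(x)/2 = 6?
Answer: -6159457/12403440 ≈ -0.49659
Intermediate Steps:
p(x) = -12 (p(x) = -2*6 = -12)
g = 4 (g = 4*1 = 4)
Y(r) = 4 - r
N(f) = 4 - 2*f (N(f) = 4 + (((4 - 1*4) + f)*(-12))/6 = 4 + (((4 - 4) + f)*(-12))/6 = 4 + ((0 + f)*(-12))/6 = 4 + (f*(-12))/6 = 4 + (-12*f)/6 = 4 - 2*f)
V(A) = 39 - 3*A (V(A) = -3*(A - 1*13) = -3*(A - 13) = -3*(-13 + A) = 39 - 3*A)
N(-80)/V(-470) - 234885/385200 = (4 - 2*(-80))/(39 - 3*(-470)) - 234885/385200 = (4 + 160)/(39 + 1410) - 234885*1/385200 = 164/1449 - 15659/25680 = -6159457/12403440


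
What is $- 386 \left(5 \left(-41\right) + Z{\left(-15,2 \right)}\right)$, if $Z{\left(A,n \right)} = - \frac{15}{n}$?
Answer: $82025$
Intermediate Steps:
$- 386 \left(5 \left(-41\right) + Z{\left(-15,2 \right)}\right) = - 386 \left(5 \left(-41\right) - \frac{15}{2}\right) = - 386 \left(-205 - \frac{15}{2}\right) = \left(-386\right) \left(- \frac{425}{2}\right) = 82025$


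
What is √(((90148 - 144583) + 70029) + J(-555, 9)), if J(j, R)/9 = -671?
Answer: 7*√195 ≈ 97.750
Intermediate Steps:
J(j, R) = -6039 (J(j, R) = 9*(-671) = -6039)
√(((90148 - 144583) + 70029) + J(-555, 9)) = √(((90148 - 144583) + 70029) - 6039) = √((-54435 + 70029) - 6039) = √(15594 - 6039) = √9555 = 7*√195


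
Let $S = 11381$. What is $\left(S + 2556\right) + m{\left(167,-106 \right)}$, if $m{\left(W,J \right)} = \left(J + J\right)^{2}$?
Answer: $58881$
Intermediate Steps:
$m{\left(W,J \right)} = 4 J^{2}$ ($m{\left(W,J \right)} = \left(2 J\right)^{2} = 4 J^{2}$)
$\left(S + 2556\right) + m{\left(167,-106 \right)} = \left(11381 + 2556\right) + 4 \left(-106\right)^{2} = 13937 + 4 \cdot 11236 = 13937 + 44944 = 58881$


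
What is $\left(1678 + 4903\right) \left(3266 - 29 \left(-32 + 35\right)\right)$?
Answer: $20920999$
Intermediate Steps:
$\left(1678 + 4903\right) \left(3266 - 29 \left(-32 + 35\right)\right) = 6581 \left(3266 - 87\right) = 6581 \cdot 3179 = 20920999$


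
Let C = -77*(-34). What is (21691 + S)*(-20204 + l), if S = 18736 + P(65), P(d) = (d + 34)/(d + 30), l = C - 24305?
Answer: -160889255624/95 ≈ -1.6936e+9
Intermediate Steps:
C = 2618
l = -21687 (l = 2618 - 24305 = -21687)
P(d) = (34 + d)/(30 + d)
S = 1780019/95 (S = 18736 + (34 + 65)/(30 + 65) = 18736 + 99/95 = 1780019/95 ≈ 18737.)
(21691 + S)*(-20204 + l) = (21691 + 1780019/95)*(-20204 - 21687) = (3840664/95)*(-41891) = -160889255624/95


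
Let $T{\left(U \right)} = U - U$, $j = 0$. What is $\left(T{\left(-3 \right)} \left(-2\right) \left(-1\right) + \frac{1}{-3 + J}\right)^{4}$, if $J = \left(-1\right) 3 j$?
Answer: $\frac{1}{81} \approx 0.012346$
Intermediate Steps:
$T{\left(U \right)} = 0$
$J = 0$ ($J = \left(-1\right) 3 \cdot 0 = \left(-3\right) 0 = 0$)
$\left(T{\left(-3 \right)} \left(-2\right) \left(-1\right) + \frac{1}{-3 + J}\right)^{4} = \left(0 \left(-2\right) \left(-1\right) + \frac{1}{-3 + 0}\right)^{4} = \left(0 \left(-1\right) + \frac{1}{-3}\right)^{4} = \left(0 - \frac{1}{3}\right)^{4} = \left(- \frac{1}{3}\right)^{4} = \frac{1}{81}$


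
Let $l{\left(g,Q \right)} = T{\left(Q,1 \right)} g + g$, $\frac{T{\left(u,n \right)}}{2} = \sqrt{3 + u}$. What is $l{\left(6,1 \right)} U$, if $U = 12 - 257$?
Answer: $-7350$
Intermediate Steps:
$T{\left(u,n \right)} = 2 \sqrt{3 + u}$
$U = -245$
$l{\left(g,Q \right)} = g + 2 g \sqrt{3 + Q}$ ($l{\left(g,Q \right)} = 2 \sqrt{3 + Q} g + g = 2 g \sqrt{3 + Q} + g = g + 2 g \sqrt{3 + Q}$)
$l{\left(6,1 \right)} U = 6 \left(1 + 2 \sqrt{3 + 1}\right) \left(-245\right) = 6 \left(1 + 2 \sqrt{4}\right) \left(-245\right) = 6 \left(1 + 2 \cdot 2\right) \left(-245\right) = 6 \left(1 + 4\right) \left(-245\right) = 6 \cdot 5 \left(-245\right) = 30 \left(-245\right) = -7350$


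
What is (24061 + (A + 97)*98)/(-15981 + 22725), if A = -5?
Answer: 33077/6744 ≈ 4.9047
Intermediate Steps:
(24061 + (A + 97)*98)/(-15981 + 22725) = (24061 + (-5 + 97)*98)/(-15981 + 22725) = (24061 + 92*98)/6744 = (24061 + 9016)*(1/6744) = 33077*(1/6744) = 33077/6744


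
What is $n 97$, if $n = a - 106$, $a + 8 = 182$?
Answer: $6596$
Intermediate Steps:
$a = 174$ ($a = -8 + 182 = 174$)
$n = 68$ ($n = 174 - 106 = 68$)
$n 97 = 68 \cdot 97 = 6596$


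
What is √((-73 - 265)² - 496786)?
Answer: I*√382542 ≈ 618.5*I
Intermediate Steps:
√((-73 - 265)² - 496786) = √((-338)² - 496786) = √(114244 - 496786) = √(-382542) = I*√382542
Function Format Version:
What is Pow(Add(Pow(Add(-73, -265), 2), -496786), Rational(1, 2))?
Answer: Mul(I, Pow(382542, Rational(1, 2))) ≈ Mul(618.50, I)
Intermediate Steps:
Pow(Add(Pow(Add(-73, -265), 2), -496786), Rational(1, 2)) = Pow(Add(Pow(-338, 2), -496786), Rational(1, 2)) = Pow(Add(114244, -496786), Rational(1, 2)) = Pow(-382542, Rational(1, 2)) = Mul(I, Pow(382542, Rational(1, 2)))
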